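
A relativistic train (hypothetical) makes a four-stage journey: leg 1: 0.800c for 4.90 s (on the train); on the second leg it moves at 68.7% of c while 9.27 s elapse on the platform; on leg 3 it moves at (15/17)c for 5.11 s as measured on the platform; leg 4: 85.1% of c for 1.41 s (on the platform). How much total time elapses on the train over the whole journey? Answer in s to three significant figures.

τ = 14.8 s

Leg 1: 4.90 s is already measured on the train.
Leg 2: β = 0.687; γ = 1/√(1 − 0.687²) = 1/√0.5280 = 1.376; τ_2 = 9.27/1.376 = 6.736 s.
Leg 3: γ = 1/√(1 − (15/17)²) = 17/8 = 2.125; τ_3 = 5.11/2.125 = 2.405 s.
Leg 4: β = 0.851; γ = 1/√(1 − 0.851²) = 1/√0.2758 = 1.904; τ_4 = 1.41/1.904 = 0.7405 s.
Total: 4.900 + 6.736 + 2.405 + 0.7405 s.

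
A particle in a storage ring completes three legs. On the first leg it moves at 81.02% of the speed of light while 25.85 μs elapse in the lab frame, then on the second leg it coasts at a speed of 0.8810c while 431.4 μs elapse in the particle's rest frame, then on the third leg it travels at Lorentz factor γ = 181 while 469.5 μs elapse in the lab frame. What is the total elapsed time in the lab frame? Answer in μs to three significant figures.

Leg 1: 25.85 μs is already measured in the lab frame.
Leg 2: γ = 1/√(1 − 0.8810²) = 1/√0.2238 = 2.114; Δt_2 = 2.114 × 431.4 = 911.8 μs.
Leg 3: 469.5 μs is already measured in the lab frame.
Total: 25.85 + 911.8 + 469.5 μs.

Δt = 1410 μs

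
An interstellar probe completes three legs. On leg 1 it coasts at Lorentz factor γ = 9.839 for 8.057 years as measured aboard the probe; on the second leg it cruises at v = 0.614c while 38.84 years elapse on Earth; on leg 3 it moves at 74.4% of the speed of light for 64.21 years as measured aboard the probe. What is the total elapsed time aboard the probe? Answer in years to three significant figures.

Leg 1: 8.057 years is already measured aboard the probe.
Leg 2: γ = 1/√(1 − 0.614²) = 1/√0.6230 = 1.267; τ_2 = 38.84/1.267 = 30.66 years.
Leg 3: 64.21 years is already measured aboard the probe.
Total: 8.057 + 30.66 + 64.21 years.

τ = 103 years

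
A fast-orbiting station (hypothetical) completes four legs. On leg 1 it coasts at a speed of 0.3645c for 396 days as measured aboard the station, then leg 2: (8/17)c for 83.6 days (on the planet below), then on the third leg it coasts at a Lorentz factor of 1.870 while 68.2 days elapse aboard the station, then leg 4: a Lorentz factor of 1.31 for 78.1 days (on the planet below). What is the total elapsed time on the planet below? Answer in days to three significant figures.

Leg 1: γ = 1/√(1 − 0.3645²) = 1/√0.8671 = 1.074; Δt_1 = 1.074 × 396 = 425.3 days.
Leg 2: 83.6 days is already measured on the planet below.
Leg 3: γ = 1.870; Δt_3 = 1.870 × 68.2 = 127.5 days.
Leg 4: 78.1 days is already measured on the planet below.
Total: 425.3 + 83.60 + 127.5 + 78.10 days.

Δt = 714 days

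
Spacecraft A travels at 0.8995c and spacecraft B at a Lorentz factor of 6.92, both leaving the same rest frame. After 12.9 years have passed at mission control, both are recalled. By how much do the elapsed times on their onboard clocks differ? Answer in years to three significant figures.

A: γ = 1/√(1 − 0.8995²) = 1/√0.1909 = 2.289; τ_A = 12.9/2.289 = 5.636 years.
B: γ = 6.92; τ_B = 12.9/6.920 = 1.864 years.

|τ_A − τ_B| = 3.77 years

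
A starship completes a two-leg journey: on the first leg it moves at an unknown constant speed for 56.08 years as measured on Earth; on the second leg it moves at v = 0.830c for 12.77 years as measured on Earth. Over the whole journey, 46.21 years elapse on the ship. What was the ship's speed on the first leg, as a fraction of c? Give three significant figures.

β = 0.717

Leg 1: speed unknown; τ_1 = 56.08/γ_1.
Leg 2: γ = 1/√(1 − 0.830²) = 1/√0.3111 = 1.793; τ_2 = 12.77/1.793 = 7.123 years.
Total proper time: τ_1 + 7.123 = 46.21, so τ_1 = 46.21 − 7.123 = 39.09 years.
γ_1 = 56.08/39.09 = 1.435; β = √(1 − 1/γ²) = √0.5142.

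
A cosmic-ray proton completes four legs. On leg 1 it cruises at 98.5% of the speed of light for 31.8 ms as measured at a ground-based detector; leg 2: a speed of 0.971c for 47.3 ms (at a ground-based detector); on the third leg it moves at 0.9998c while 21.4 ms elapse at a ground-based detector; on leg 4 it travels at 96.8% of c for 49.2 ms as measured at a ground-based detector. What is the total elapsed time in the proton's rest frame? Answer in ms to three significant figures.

τ = 29.6 ms

Leg 1: β = 0.985; γ = 1/√(1 − 0.985²) = 1/√0.02977 = 5.795; τ_1 = 31.8/5.795 = 5.487 ms.
Leg 2: γ = 1/√(1 − 0.971²) = 1/√0.05716 = 4.183; τ_2 = 47.3/4.183 = 11.31 ms.
Leg 3: γ = 1/√(1 − 0.9998²) = 1/√4.000×10⁻⁴ = 50.00; τ_3 = 21.4/50.00 = 0.4280 ms.
Leg 4: β = 0.968; γ = 1/√(1 − 0.968²) = 1/√0.06298 = 3.985; τ_4 = 49.2/3.985 = 12.35 ms.
Total: 5.487 + 11.31 + 0.4280 + 12.35 ms.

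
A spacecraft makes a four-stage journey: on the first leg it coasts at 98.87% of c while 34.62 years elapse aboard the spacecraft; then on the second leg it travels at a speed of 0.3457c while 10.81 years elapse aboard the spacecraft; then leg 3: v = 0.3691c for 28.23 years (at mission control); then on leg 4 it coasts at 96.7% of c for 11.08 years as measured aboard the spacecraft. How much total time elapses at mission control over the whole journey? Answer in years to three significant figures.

Δt = 314 years

Leg 1: β = 0.9887; γ = 1/√(1 − 0.9887²) = 1/√0.02247 = 6.671; Δt_1 = 6.671 × 34.62 = 230.9 years.
Leg 2: γ = 1/√(1 − 0.3457²) = 1/√0.8805 = 1.066; Δt_2 = 1.066 × 10.81 = 11.52 years.
Leg 3: 28.23 years is already measured at mission control.
Leg 4: β = 0.967; γ = 1/√(1 − 0.967²) = 1/√0.06491 = 3.925; Δt_4 = 3.925 × 11.08 = 43.49 years.
Total: 230.9 + 11.52 + 28.23 + 43.49 years.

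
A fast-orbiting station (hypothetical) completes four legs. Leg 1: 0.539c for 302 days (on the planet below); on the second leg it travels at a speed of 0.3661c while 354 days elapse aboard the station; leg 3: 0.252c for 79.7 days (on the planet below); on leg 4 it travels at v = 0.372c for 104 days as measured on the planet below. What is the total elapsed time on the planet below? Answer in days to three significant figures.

Leg 1: 302 days is already measured on the planet below.
Leg 2: γ = 1/√(1 − 0.3661²) = 1/√0.8660 = 1.075; Δt_2 = 1.075 × 354 = 380.4 days.
Leg 3: 79.7 days is already measured on the planet below.
Leg 4: 104 days is already measured on the planet below.
Total: 302.0 + 380.4 + 79.70 + 104.0 days.

Δt = 866 days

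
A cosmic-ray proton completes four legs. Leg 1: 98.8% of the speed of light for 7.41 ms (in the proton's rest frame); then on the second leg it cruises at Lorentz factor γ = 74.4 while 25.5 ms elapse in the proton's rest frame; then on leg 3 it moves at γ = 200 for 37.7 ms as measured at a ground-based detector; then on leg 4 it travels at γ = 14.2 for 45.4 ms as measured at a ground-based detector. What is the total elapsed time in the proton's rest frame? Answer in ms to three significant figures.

τ = 36.3 ms

Leg 1: 7.41 ms is already measured in the proton's rest frame.
Leg 2: 25.5 ms is already measured in the proton's rest frame.
Leg 3: γ = 200; τ_3 = 37.7/200.0 = 0.1885 ms.
Leg 4: γ = 14.2; τ_4 = 45.4/14.20 = 3.197 ms.
Total: 7.410 + 25.50 + 0.1885 + 3.197 ms.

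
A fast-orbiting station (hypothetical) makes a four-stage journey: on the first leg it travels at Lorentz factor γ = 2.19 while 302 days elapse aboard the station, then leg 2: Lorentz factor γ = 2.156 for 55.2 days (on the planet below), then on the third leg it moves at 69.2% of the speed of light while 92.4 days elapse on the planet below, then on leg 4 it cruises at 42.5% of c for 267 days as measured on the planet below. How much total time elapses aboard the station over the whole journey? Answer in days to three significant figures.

Leg 1: 302 days is already measured aboard the station.
Leg 2: γ = 2.156; τ_2 = 55.2/2.156 = 25.60 days.
Leg 3: β = 0.692; γ = 1/√(1 − 0.692²) = 1/√0.5211 = 1.385; τ_3 = 92.4/1.385 = 66.70 days.
Leg 4: β = 0.425; γ = 1/√(1 − 0.425²) = 1/√0.8194 = 1.105; τ_4 = 267/1.105 = 241.7 days.
Total: 302.0 + 25.60 + 66.70 + 241.7 days.

τ = 636 days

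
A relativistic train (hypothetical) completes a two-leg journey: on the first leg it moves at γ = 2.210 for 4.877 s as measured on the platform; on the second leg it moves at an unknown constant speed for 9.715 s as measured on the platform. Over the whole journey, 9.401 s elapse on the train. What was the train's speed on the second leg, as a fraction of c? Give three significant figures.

β = 0.672

Leg 1: γ = 2.210; τ_1 = 4.877/2.210 = 2.207 s.
Leg 2: speed unknown; τ_2 = 9.715/γ_2.
Total proper time: 2.207 + τ_2 = 9.401, so τ_2 = 9.401 − 2.207 = 7.194 s.
γ_2 = 9.715/7.194 = 1.350; β = √(1 − 1/γ²) = √0.4516.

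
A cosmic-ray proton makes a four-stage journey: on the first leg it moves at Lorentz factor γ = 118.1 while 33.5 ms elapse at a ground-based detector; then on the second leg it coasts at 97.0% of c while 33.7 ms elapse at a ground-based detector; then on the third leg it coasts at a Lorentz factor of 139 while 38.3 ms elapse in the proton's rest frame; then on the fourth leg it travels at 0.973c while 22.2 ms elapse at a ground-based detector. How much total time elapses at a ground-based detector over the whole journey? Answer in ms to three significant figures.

Δt = 5410 ms

Leg 1: 33.5 ms is already measured at a ground-based detector.
Leg 2: 33.7 ms is already measured at a ground-based detector.
Leg 3: γ = 139; Δt_3 = 139.0 × 38.3 = 5324 ms.
Leg 4: 22.2 ms is already measured at a ground-based detector.
Total: 33.50 + 33.70 + 5324 + 22.20 ms.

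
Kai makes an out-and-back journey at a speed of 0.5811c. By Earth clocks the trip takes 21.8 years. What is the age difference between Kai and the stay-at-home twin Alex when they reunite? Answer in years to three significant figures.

γ = 1/√(1 − 0.5811²) = 1/√0.6623 = 1.229
Kai's elapsed proper time: τ = 21.8/1.229 = 17.74 years.
Age gap = Δt − τ = 21.8 − 17.74 years.

Δt − τ = 4.06 years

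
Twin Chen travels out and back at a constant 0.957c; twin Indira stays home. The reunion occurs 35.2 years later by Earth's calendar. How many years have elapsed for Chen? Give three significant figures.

γ = 1/√(1 − 0.957²) = 1/√0.08415 = 3.447
Chen's clock measures proper time along the trip: τ = Δt/γ = 35.2/3.447 years.

τ = 10.2 years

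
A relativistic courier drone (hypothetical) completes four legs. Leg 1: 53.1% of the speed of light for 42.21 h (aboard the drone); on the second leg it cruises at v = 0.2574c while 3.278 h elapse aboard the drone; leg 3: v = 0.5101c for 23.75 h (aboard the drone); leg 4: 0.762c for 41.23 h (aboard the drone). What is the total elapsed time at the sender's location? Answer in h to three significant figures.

Leg 1: β = 0.531; γ = 1/√(1 − 0.531²) = 1/√0.7180 = 1.180; Δt_1 = 1.180 × 42.21 = 49.81 h.
Leg 2: γ = 1/√(1 − 0.2574²) = 1/√0.9337 = 1.035; Δt_2 = 1.035 × 3.278 = 3.392 h.
Leg 3: γ = 1/√(1 − 0.5101²) = 1/√0.7398 = 1.163; Δt_3 = 1.163 × 23.75 = 27.61 h.
Leg 4: γ = 1/√(1 − 0.762²) = 1/√0.4194 = 1.544; Δt_4 = 1.544 × 41.23 = 63.67 h.
Total: 49.81 + 3.392 + 27.61 + 63.67 h.

Δt = 144 h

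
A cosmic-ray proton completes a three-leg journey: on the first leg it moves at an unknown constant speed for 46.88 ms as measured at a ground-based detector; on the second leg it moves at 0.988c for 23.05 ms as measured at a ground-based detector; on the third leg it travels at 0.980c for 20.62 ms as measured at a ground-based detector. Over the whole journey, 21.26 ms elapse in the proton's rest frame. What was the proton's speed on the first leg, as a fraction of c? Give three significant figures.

β = 0.957

Leg 1: speed unknown; τ_1 = 46.88/γ_1.
Leg 2: γ = 1/√(1 − 0.988²) = 1/√0.02386 = 6.474; τ_2 = 23.05/6.474 = 3.560 ms.
Leg 3: γ = 1/√(1 − 0.980²) = 1/√0.03960 = 5.025; τ_3 = 20.62/5.025 = 4.103 ms.
Total proper time: τ_1 + 3.560 + 4.103 = 21.26, so τ_1 = 21.26 − 7.663 = 13.60 ms.
γ_1 = 46.88/13.60 = 3.448; β = √(1 − 1/γ²) = √0.9159.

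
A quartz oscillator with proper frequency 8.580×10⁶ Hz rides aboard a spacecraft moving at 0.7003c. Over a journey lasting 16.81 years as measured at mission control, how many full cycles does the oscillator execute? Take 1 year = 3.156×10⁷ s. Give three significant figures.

γ = 1/√(1 − 0.7003²) = 1/√0.5096 = 1.401
The oscillator's own cycle count is N = f × τ where τ is the proper time aboard the spacecraft. τ = Δt/γ = 16.81/1.401 = 12.00 years = 3.787×10⁸ s.
N = 8.580×10⁶ × 3.787×10⁸ = 3.249×10¹⁵.

N = 3.25×10¹⁵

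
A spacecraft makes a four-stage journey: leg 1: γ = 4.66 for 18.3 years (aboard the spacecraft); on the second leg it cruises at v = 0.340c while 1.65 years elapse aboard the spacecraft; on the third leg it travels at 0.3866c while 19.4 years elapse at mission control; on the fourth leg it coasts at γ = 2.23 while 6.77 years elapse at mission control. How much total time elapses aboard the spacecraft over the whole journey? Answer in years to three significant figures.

τ = 40.9 years

Leg 1: 18.3 years is already measured aboard the spacecraft.
Leg 2: 1.65 years is already measured aboard the spacecraft.
Leg 3: γ = 1/√(1 − 0.3866²) = 1/√0.8505 = 1.084; τ_3 = 19.4/1.084 = 17.89 years.
Leg 4: γ = 2.23; τ_4 = 6.77/2.230 = 3.036 years.
Total: 18.30 + 1.650 + 17.89 + 3.036 years.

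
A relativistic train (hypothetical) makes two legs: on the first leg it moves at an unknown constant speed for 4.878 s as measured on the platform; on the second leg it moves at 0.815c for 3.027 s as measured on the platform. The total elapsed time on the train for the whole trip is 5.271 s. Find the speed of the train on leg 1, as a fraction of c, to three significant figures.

Leg 1: speed unknown; τ_1 = 4.878/γ_1.
Leg 2: γ = 1/√(1 − 0.815²) = 1/√0.3358 = 1.726; τ_2 = 3.027/1.726 = 1.754 s.
Total proper time: τ_1 + 1.754 = 5.271, so τ_1 = 5.271 − 1.754 = 3.517 s.
γ_1 = 4.878/3.517 = 1.387; β = √(1 − 1/γ²) = √0.4802.

β = 0.693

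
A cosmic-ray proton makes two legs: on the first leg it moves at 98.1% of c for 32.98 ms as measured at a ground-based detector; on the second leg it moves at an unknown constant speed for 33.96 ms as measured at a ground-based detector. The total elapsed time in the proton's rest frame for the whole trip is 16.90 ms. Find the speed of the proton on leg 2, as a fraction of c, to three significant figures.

β = 0.951

Leg 1: β = 0.981; γ = 1/√(1 − 0.981²) = 1/√0.03764 = 5.154; τ_1 = 32.98/5.154 = 6.398 ms.
Leg 2: speed unknown; τ_2 = 33.96/γ_2.
Total proper time: 6.398 + τ_2 = 16.90, so τ_2 = 16.90 − 6.398 = 10.50 ms.
γ_2 = 33.96/10.50 = 3.234; β = √(1 − 1/γ²) = √0.9044.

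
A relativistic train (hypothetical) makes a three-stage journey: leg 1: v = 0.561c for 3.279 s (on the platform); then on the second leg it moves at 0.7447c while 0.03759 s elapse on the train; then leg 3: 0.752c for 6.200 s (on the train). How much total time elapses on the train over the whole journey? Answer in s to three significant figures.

Leg 1: γ = 1/√(1 − 0.561²) = 1/√0.6853 = 1.208; τ_1 = 3.279/1.208 = 2.714 s.
Leg 2: 0.03759 s is already measured on the train.
Leg 3: 6.200 s is already measured on the train.
Total: 2.714 + 0.03759 + 6.200 s.

τ = 8.95 s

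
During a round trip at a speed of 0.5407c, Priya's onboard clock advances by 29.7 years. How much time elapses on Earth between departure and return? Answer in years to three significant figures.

Δt = 35.3 years

γ = 1/√(1 − 0.5407²) = 1/√0.7076 = 1.189
Earth-frame duration is the dilated interval: Δt = γτ = 1.189 × 29.7 years.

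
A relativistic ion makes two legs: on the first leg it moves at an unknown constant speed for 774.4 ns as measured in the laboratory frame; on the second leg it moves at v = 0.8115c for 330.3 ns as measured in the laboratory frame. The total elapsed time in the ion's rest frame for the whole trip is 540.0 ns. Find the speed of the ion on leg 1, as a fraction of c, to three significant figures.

β = 0.894

Leg 1: speed unknown; τ_1 = 774.4/γ_1.
Leg 2: γ = 1/√(1 − 0.8115²) = 1/√0.3415 = 1.711; τ_2 = 330.3/1.711 = 193.0 ns.
Total proper time: τ_1 + 193.0 = 540.0, so τ_1 = 540.0 − 193.0 = 347.0 ns.
γ_1 = 774.4/347.0 = 2.232; β = √(1 − 1/γ²) = √0.7992.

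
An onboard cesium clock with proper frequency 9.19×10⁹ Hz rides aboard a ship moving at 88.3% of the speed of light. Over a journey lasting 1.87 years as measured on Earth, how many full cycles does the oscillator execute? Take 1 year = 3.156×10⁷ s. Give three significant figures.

N = 2.55×10¹⁷

β = 0.883; γ = 1/√(1 − 0.883²) = 1/√0.2203 = 2.131
The oscillator's own cycle count is N = f × τ where τ is the proper time on the ship. τ = Δt/γ = 1.87/2.131 = 0.8777 years = 2.770×10⁷ s.
N = 9.19×10⁹ × 2.770×10⁷ = 2.546×10¹⁷.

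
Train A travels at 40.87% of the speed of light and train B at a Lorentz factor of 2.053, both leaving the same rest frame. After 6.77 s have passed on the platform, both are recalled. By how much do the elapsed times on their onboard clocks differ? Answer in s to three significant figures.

A: β = 0.4087; γ = 1/√(1 − 0.4087²) = 1/√0.8330 = 1.096; τ_A = 6.77/1.096 = 6.179 s.
B: γ = 2.053; τ_B = 6.77/2.053 = 3.298 s.

|τ_A − τ_B| = 2.88 s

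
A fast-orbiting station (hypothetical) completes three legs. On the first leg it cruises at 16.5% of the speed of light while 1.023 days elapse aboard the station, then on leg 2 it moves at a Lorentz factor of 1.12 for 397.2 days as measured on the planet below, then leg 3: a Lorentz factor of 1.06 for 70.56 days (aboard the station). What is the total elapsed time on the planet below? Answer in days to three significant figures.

Δt = 473 days

Leg 1: β = 0.165; γ = 1/√(1 − 0.165²) = 1/√0.9728 = 1.014; Δt_1 = 1.014 × 1.023 = 1.037 days.
Leg 2: 397.2 days is already measured on the planet below.
Leg 3: γ = 1.06; Δt_3 = 1.060 × 70.56 = 74.79 days.
Total: 1.037 + 397.2 + 74.79 days.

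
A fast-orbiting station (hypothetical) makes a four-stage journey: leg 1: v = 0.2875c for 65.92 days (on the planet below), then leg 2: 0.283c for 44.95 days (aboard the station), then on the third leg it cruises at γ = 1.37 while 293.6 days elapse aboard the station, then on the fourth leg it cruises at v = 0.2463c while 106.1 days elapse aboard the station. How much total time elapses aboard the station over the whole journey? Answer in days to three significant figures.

Leg 1: γ = 1/√(1 − 0.2875²) = 1/√0.9173 = 1.044; τ_1 = 65.92/1.044 = 63.14 days.
Leg 2: 44.95 days is already measured aboard the station.
Leg 3: 293.6 days is already measured aboard the station.
Leg 4: 106.1 days is already measured aboard the station.
Total: 63.14 + 44.95 + 293.6 + 106.1 days.

τ = 508 days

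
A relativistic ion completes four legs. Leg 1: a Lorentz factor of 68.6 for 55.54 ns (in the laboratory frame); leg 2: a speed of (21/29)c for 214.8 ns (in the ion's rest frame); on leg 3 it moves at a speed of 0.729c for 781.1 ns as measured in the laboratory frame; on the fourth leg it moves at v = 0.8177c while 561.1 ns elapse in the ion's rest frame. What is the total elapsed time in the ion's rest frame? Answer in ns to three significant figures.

Leg 1: γ = 68.6; τ_1 = 55.54/68.60 = 0.8096 ns.
Leg 2: 214.8 ns is already measured in the ion's rest frame.
Leg 3: γ = 1/√(1 − 0.729²) = 1/√0.4686 = 1.461; τ_3 = 781.1/1.461 = 534.7 ns.
Leg 4: 561.1 ns is already measured in the ion's rest frame.
Total: 0.8096 + 214.8 + 534.7 + 561.1 ns.

τ = 1310 ns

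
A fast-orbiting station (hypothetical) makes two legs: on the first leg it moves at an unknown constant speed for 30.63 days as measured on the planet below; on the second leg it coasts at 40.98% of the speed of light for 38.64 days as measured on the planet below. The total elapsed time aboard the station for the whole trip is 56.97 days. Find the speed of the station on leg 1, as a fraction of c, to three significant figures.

Leg 1: speed unknown; τ_1 = 30.63/γ_1.
Leg 2: β = 0.4098; γ = 1/√(1 − 0.4098²) = 1/√0.8321 = 1.096; τ_2 = 38.64/1.096 = 35.25 days.
Total proper time: τ_1 + 35.25 = 56.97, so τ_1 = 56.97 − 35.25 = 21.72 days.
γ_1 = 30.63/21.72 = 1.410; β = √(1 − 1/γ²) = √0.4970.

β = 0.705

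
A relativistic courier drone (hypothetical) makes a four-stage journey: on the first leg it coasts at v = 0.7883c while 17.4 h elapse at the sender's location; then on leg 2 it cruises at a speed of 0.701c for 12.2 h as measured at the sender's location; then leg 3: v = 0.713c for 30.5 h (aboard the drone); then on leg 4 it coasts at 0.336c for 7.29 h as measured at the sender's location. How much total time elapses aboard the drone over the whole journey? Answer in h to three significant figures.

τ = 56.8 h

Leg 1: γ = 1/√(1 − 0.7883²) = 1/√0.3786 = 1.625; τ_1 = 17.4/1.625 = 10.71 h.
Leg 2: γ = 1/√(1 − 0.701²) = 1/√0.5086 = 1.402; τ_2 = 12.2/1.402 = 8.701 h.
Leg 3: 30.5 h is already measured aboard the drone.
Leg 4: γ = 1/√(1 − 0.336²) = 1/√0.8871 = 1.062; τ_4 = 7.29/1.062 = 6.866 h.
Total: 10.71 + 8.701 + 30.50 + 6.866 h.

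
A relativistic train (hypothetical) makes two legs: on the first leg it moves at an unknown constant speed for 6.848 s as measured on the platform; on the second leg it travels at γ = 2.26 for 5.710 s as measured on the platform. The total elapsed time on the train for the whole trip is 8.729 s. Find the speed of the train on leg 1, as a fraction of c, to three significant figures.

β = 0.424

Leg 1: speed unknown; τ_1 = 6.848/γ_1.
Leg 2: γ = 2.26; τ_2 = 5.710/2.260 = 2.527 s.
Total proper time: τ_1 + 2.527 = 8.729, so τ_1 = 8.729 − 2.527 = 6.202 s.
γ_1 = 6.848/6.202 = 1.104; β = √(1 − 1/γ²) = √0.1796.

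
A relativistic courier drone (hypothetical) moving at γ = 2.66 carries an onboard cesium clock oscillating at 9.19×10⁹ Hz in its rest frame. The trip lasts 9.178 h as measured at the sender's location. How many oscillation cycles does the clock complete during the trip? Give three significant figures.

N = 1.14×10¹⁴

γ = 2.66
The oscillator's own cycle count is N = f × τ where τ is the proper time aboard the drone. τ = Δt/γ = 9.178/2.660 = 3.450 h = 1.242×10⁴ s.
N = 9.19×10⁹ × 1.242×10⁴ = 1.142×10¹⁴.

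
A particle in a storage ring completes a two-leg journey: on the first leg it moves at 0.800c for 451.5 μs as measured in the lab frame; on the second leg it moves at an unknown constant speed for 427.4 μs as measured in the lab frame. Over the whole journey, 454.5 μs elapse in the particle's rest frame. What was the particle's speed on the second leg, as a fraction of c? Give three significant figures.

β = 0.903

Leg 1: γ = 1/√(1 − 0.800²) = 5/3 ≈ 1.667; τ_1 = 451.5/1.667 = 270.9 μs.
Leg 2: speed unknown; τ_2 = 427.4/γ_2.
Total proper time: 270.9 + τ_2 = 454.5, so τ_2 = 454.5 − 270.9 = 183.6 μs.
γ_2 = 427.4/183.6 = 2.328; β = √(1 − 1/γ²) = √0.8155.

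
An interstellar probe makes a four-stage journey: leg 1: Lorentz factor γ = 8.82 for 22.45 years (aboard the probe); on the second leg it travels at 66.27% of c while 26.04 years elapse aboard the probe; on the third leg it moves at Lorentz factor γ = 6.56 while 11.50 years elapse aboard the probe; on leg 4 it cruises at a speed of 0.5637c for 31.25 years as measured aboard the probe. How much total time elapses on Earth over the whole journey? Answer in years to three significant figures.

Δt = 346 years

Leg 1: γ = 8.82; Δt_1 = 8.820 × 22.45 = 198.0 years.
Leg 2: β = 0.6627; γ = 1/√(1 − 0.6627²) = 1/√0.5608 = 1.335; Δt_2 = 1.335 × 26.04 = 34.77 years.
Leg 3: γ = 6.56; Δt_3 = 6.560 × 11.50 = 75.44 years.
Leg 4: γ = 1/√(1 − 0.5637²) = 1/√0.6822 = 1.211; Δt_4 = 1.211 × 31.25 = 37.83 years.
Total: 198.0 + 34.77 + 75.44 + 37.83 years.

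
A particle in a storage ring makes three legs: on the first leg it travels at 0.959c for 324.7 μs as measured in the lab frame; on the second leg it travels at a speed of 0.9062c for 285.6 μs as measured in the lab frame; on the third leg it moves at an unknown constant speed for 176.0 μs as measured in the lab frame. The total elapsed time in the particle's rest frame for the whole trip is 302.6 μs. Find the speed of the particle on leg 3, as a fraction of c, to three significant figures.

β = 0.860

Leg 1: γ = 1/√(1 − 0.959²) = 1/√0.08032 = 3.529; τ_1 = 324.7/3.529 = 92.02 μs.
Leg 2: γ = 1/√(1 − 0.9062²) = 1/√0.1788 = 2.365; τ_2 = 285.6/2.365 = 120.8 μs.
Leg 3: speed unknown; τ_3 = 176.0/γ_3.
Total proper time: 92.02 + 120.8 + τ_3 = 302.6, so τ_3 = 302.6 − 212.8 = 89.81 μs.
γ_3 = 176.0/89.81 = 1.960; β = √(1 − 1/γ²) = √0.7396.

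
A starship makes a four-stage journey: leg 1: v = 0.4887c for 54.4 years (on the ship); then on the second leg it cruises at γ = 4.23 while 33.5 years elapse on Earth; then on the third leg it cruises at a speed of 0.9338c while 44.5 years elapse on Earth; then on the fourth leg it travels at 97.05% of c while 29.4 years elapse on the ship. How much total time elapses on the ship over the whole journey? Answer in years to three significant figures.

Leg 1: 54.4 years is already measured on the ship.
Leg 2: γ = 4.23; τ_2 = 33.5/4.230 = 7.920 years.
Leg 3: γ = 1/√(1 − 0.9338²) = 1/√0.1280 = 2.795; τ_3 = 44.5/2.795 = 15.92 years.
Leg 4: 29.4 years is already measured on the ship.
Total: 54.40 + 7.920 + 15.92 + 29.40 years.

τ = 108 years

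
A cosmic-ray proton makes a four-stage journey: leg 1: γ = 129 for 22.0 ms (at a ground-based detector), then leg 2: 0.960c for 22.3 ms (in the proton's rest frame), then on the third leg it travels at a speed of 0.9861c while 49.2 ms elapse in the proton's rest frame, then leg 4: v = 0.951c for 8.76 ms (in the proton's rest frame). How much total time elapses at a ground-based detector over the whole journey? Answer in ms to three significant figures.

Δt = 426 ms

Leg 1: 22.0 ms is already measured at a ground-based detector.
Leg 2: γ = 1/√(1 − 0.960²) = 25/7 ≈ 3.571; Δt_2 = 3.571 × 22.3 = 79.64 ms.
Leg 3: γ = 1/√(1 − 0.9861²) = 1/√0.02761 = 6.019; Δt_3 = 6.019 × 49.2 = 296.1 ms.
Leg 4: γ = 1/√(1 − 0.951²) = 1/√0.09560 = 3.234; Δt_4 = 3.234 × 8.76 = 28.33 ms.
Total: 22.00 + 79.64 + 296.1 + 28.33 ms.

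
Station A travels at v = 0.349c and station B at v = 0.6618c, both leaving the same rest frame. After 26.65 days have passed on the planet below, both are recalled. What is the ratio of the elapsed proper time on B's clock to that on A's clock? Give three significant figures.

A: γ = 1/√(1 − 0.349²) = 1/√0.8782 = 1.067. B: γ = 1/√(1 − 0.6618²) = 1/√0.5620 = 1.334.
τ_A/τ_B = γ_B/γ_A = 1.334/1.067 = 1.250, so τ_B/τ_A = 0.8000.

τ_B/τ_A = 0.800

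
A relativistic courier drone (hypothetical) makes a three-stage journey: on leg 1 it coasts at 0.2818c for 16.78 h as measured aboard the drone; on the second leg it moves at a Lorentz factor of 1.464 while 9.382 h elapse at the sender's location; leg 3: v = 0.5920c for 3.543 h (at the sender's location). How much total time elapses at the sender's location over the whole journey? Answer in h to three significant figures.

Leg 1: γ = 1/√(1 − 0.2818²) = 1/√0.9206 = 1.042; Δt_1 = 1.042 × 16.78 = 17.49 h.
Leg 2: 9.382 h is already measured at the sender's location.
Leg 3: 3.543 h is already measured at the sender's location.
Total: 17.49 + 9.382 + 3.543 h.

Δt = 30.4 h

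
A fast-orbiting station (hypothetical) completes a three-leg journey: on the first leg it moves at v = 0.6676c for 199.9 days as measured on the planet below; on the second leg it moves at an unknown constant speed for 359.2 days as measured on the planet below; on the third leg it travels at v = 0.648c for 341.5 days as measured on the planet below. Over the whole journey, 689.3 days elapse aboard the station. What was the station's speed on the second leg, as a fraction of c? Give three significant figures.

β = 0.625

Leg 1: γ = 1/√(1 − 0.6676²) = 1/√0.5543 = 1.343; τ_1 = 199.9/1.343 = 148.8 days.
Leg 2: speed unknown; τ_2 = 359.2/γ_2.
Leg 3: γ = 1/√(1 − 0.648²) = 1/√0.5801 = 1.313; τ_3 = 341.5/1.313 = 260.1 days.
Total proper time: 148.8 + τ_2 + 260.1 = 689.3, so τ_2 = 689.3 − 408.9 = 280.4 days.
γ_2 = 359.2/280.4 = 1.281; β = √(1 − 1/γ²) = √0.3908.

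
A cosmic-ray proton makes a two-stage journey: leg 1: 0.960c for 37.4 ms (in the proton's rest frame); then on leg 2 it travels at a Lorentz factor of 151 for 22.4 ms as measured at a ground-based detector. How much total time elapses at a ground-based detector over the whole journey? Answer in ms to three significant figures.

Δt = 156 ms

Leg 1: γ = 1/√(1 − 0.960²) = 25/7 ≈ 3.571; Δt_1 = 3.571 × 37.4 = 133.6 ms.
Leg 2: 22.4 ms is already measured at a ground-based detector.
Total: 133.6 + 22.40 ms.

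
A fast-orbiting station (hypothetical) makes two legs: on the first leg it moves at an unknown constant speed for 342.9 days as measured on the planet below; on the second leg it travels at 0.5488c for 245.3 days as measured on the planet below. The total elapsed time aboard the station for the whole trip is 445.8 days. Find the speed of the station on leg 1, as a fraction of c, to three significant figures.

Leg 1: speed unknown; τ_1 = 342.9/γ_1.
Leg 2: γ = 1/√(1 − 0.5488²) = 1/√0.6988 = 1.196; τ_2 = 245.3/1.196 = 205.1 days.
Total proper time: τ_1 + 205.1 = 445.8, so τ_1 = 445.8 − 205.1 = 240.7 days.
γ_1 = 342.9/240.7 = 1.424; β = √(1 − 1/γ²) = √0.5071.

β = 0.712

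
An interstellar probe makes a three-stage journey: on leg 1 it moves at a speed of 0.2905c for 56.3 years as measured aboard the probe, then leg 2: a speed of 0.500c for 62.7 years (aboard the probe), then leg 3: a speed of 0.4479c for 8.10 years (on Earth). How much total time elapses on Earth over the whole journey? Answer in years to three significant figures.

Δt = 139 years

Leg 1: γ = 1/√(1 − 0.2905²) = 1/√0.9156 = 1.045; Δt_1 = 1.045 × 56.3 = 58.84 years.
Leg 2: γ = 1/√(1 − 0.500²) = 1/√0.7500 = 1.155; Δt_2 = 1.155 × 62.7 = 72.40 years.
Leg 3: 8.10 years is already measured on Earth.
Total: 58.84 + 72.40 + 8.100 years.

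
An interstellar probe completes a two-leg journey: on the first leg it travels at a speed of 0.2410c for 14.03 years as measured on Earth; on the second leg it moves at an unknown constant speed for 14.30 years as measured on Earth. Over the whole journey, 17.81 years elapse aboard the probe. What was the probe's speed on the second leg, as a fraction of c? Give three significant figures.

β = 0.956

Leg 1: γ = 1/√(1 − 0.2410²) = 1/√0.9419 = 1.030; τ_1 = 14.03/1.030 = 13.62 years.
Leg 2: speed unknown; τ_2 = 14.30/γ_2.
Total proper time: 13.62 + τ_2 = 17.81, so τ_2 = 17.81 − 13.62 = 4.194 years.
γ_2 = 14.30/4.194 = 3.410; β = √(1 − 1/γ²) = √0.9140.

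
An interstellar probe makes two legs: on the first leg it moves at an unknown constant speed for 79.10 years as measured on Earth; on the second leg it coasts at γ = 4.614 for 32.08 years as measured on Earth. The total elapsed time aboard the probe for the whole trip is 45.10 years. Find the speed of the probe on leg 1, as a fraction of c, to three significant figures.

Leg 1: speed unknown; τ_1 = 79.10/γ_1.
Leg 2: γ = 4.614; τ_2 = 32.08/4.614 = 6.953 years.
Total proper time: τ_1 + 6.953 = 45.10, so τ_1 = 45.10 − 6.953 = 38.15 years.
γ_1 = 79.10/38.15 = 2.074; β = √(1 − 1/γ²) = √0.7674.

β = 0.876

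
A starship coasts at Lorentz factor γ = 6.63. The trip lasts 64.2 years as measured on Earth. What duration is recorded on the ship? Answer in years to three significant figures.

γ = 6.63
The interval measured on Earth is the dilated one; the clock on the ship measures the proper time τ = Δt/γ = 64.2/6.630 years.

τ = 9.68 years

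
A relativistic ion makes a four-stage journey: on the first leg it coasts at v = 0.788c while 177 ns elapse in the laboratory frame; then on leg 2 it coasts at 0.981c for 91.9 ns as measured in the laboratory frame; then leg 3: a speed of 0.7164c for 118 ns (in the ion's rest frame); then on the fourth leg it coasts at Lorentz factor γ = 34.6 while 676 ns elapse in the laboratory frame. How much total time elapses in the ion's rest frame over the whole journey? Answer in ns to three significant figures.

Leg 1: γ = 1/√(1 − 0.788²) = 1/√0.3791 = 1.624; τ_1 = 177/1.624 = 109.0 ns.
Leg 2: γ = 1/√(1 − 0.981²) = 1/√0.03764 = 5.154; τ_2 = 91.9/5.154 = 17.83 ns.
Leg 3: 118 ns is already measured in the ion's rest frame.
Leg 4: γ = 34.6; τ_4 = 676/34.60 = 19.54 ns.
Total: 109.0 + 17.83 + 118.0 + 19.54 ns.

τ = 264 ns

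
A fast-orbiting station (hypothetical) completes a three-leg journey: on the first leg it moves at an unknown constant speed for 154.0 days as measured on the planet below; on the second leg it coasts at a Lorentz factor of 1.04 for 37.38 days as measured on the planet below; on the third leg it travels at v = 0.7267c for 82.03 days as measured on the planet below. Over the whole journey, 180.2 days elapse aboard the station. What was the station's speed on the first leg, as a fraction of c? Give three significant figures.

β = 0.821

Leg 1: speed unknown; τ_1 = 154.0/γ_1.
Leg 2: γ = 1.04; τ_2 = 37.38/1.040 = 35.94 days.
Leg 3: γ = 1/√(1 − 0.7267²) = 1/√0.4719 = 1.456; τ_3 = 82.03/1.456 = 56.35 days.
Total proper time: τ_1 + 35.94 + 56.35 = 180.2, so τ_1 = 180.2 − 92.29 = 87.91 days.
γ_1 = 154.0/87.91 = 1.752; β = √(1 − 1/γ²) = √0.6742.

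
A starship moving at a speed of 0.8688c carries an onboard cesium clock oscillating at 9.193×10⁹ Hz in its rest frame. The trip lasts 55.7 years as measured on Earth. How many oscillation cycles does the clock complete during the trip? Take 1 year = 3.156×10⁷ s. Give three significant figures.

N = 8.00×10¹⁸

γ = 1/√(1 − 0.8688²) = 1/√0.2452 = 2.020
The oscillator's own cycle count is N = f × τ where τ is the proper time on the ship. τ = Δt/γ = 55.7/2.020 = 27.58 years = 8.704×10⁸ s.
N = 9.193×10⁹ × 8.704×10⁸ = 8.002×10¹⁸.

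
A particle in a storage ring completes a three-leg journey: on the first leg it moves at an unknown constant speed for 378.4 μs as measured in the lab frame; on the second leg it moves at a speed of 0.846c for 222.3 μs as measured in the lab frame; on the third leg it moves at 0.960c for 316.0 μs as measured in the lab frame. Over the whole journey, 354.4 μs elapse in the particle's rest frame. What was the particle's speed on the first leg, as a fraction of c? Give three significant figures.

Leg 1: speed unknown; τ_1 = 378.4/γ_1.
Leg 2: γ = 1/√(1 − 0.846²) = 1/√0.2843 = 1.876; τ_2 = 222.3/1.876 = 118.5 μs.
Leg 3: γ = 1/√(1 − 0.960²) = 25/7 ≈ 3.571; τ_3 = 316.0/3.571 = 88.48 μs.
Total proper time: τ_1 + 118.5 + 88.48 = 354.4, so τ_1 = 354.4 − 207.0 = 147.4 μs.
γ_1 = 378.4/147.4 = 2.567; β = √(1 − 1/γ²) = √0.8483.

β = 0.921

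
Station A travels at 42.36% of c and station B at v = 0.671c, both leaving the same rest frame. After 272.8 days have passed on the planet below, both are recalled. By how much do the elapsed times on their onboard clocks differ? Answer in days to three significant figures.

A: β = 0.4236; γ = 1/√(1 − 0.4236²) = 1/√0.8206 = 1.104; τ_A = 272.8/1.104 = 247.1 days.
B: γ = 1/√(1 − 0.671²) = 1/√0.5498 = 1.349; τ_B = 272.8/1.349 = 202.3 days.

|τ_A − τ_B| = 44.8 days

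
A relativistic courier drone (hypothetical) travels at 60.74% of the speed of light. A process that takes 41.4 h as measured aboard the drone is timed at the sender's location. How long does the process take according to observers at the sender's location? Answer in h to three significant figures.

Δt = 52.1 h

β = 0.6074; γ = 1/√(1 − 0.6074²) = 1/√0.6311 = 1.259
The interval measured aboard the drone is the proper time (both events occur at the same place in that frame); the lab-frame interval is Δt = γτ = 1.259 × 41.4 h.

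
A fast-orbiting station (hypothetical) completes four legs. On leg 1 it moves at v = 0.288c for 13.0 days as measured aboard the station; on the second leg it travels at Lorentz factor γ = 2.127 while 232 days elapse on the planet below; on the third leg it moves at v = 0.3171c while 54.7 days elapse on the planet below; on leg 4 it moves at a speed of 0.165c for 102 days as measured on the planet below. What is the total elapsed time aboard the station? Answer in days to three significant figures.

Leg 1: 13.0 days is already measured aboard the station.
Leg 2: γ = 2.127; τ_2 = 232/2.127 = 109.1 days.
Leg 3: γ = 1/√(1 − 0.3171²) = 1/√0.8994 = 1.054; τ_3 = 54.7/1.054 = 51.88 days.
Leg 4: γ = 1/√(1 − 0.165²) = 1/√0.9728 = 1.014; τ_4 = 102/1.014 = 100.6 days.
Total: 13.00 + 109.1 + 51.88 + 100.6 days.

τ = 275 days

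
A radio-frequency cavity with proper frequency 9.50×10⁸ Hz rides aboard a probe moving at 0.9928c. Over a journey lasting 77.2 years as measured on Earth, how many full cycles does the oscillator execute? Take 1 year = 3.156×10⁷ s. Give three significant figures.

γ = 1/√(1 − 0.9928²) = 1/√0.01435 = 8.348
The oscillator's own cycle count is N = f × τ where τ is the proper time aboard the probe. τ = Δt/γ = 77.2/8.348 = 9.247 years = 2.918×10⁸ s.
N = 9.50×10⁸ × 2.918×10⁸ = 2.773×10¹⁷.

N = 2.77×10¹⁷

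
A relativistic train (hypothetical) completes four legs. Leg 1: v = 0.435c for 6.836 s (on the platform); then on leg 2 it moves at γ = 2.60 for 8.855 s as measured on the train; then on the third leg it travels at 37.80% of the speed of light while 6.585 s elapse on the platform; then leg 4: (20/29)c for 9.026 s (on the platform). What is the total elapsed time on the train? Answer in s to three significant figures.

τ = 27.6 s

Leg 1: γ = 1/√(1 − 0.435²) = 1/√0.8108 = 1.111; τ_1 = 6.836/1.111 = 6.155 s.
Leg 2: 8.855 s is already measured on the train.
Leg 3: β = 0.3780; γ = 1/√(1 − 0.3780²) = 1/√0.8571 = 1.080; τ_3 = 6.585/1.080 = 6.096 s.
Leg 4: γ = 1/√(1 − (20/29)²) = 29/21 ≈ 1.381; τ_4 = 9.026/1.381 = 6.536 s.
Total: 6.155 + 8.855 + 6.096 + 6.536 s.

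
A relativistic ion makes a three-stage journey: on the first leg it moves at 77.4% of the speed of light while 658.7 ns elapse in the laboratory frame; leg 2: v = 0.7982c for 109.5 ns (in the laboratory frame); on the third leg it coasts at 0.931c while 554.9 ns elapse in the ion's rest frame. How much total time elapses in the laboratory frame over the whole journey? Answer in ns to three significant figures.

Δt = 2290 ns

Leg 1: 658.7 ns is already measured in the laboratory frame.
Leg 2: 109.5 ns is already measured in the laboratory frame.
Leg 3: γ = 1/√(1 − 0.931²) = 1/√0.1332 = 2.740; Δt_3 = 2.740 × 554.9 = 1520 ns.
Total: 658.7 + 109.5 + 1520 ns.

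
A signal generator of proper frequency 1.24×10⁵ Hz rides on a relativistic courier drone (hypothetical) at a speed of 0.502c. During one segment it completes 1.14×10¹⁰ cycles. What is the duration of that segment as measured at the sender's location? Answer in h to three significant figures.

Δt = 29.5 h

γ = 1/√(1 − 0.502²) = 1/√0.7480 = 1.156
Proper time for N cycles: τ = N/f = 1.14×10¹⁰/(1.24×10⁵) = 9.194×10⁴ s = 25.54 h.
Lab-frame duration Δt = γτ = 1.156 × 25.54 = 29.53 h.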